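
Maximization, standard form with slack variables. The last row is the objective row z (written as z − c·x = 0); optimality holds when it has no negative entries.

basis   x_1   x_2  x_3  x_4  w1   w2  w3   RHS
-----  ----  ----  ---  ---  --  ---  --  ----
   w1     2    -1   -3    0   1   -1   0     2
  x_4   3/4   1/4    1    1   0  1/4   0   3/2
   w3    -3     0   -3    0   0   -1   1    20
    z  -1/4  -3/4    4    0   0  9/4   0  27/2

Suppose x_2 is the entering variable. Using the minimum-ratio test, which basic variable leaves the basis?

Column x_2 entries and ratios — w1: -1 ≤ 0, skip; x_4: (3/2)/(1/4) = 6; w3: 0 ≤ 0, skip.
Smallest ratio is 6 in the row of x_4, so x_4 leaves.

x_4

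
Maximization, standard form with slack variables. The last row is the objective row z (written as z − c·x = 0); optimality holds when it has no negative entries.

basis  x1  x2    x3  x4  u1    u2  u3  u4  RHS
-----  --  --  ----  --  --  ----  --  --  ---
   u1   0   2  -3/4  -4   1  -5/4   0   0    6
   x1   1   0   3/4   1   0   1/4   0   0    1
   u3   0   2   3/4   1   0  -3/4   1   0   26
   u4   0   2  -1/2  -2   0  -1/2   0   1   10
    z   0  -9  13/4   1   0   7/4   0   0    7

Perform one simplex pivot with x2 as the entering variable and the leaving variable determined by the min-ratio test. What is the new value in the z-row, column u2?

Ratio test on column x2 — row 1: 6/2 = 3; row 2: entry 0 ≤ 0; row 3: 26/2 = 13; row 4: 10/2 = 5. Minimum is 3 at row 1 (u1 leaves); pivot element 2.
Divide row 1 by 2; eliminate column x2 from the other rows.
z-row update in column u2: 7/4 − (-9)·(-5/8) = -31/8.

-31/8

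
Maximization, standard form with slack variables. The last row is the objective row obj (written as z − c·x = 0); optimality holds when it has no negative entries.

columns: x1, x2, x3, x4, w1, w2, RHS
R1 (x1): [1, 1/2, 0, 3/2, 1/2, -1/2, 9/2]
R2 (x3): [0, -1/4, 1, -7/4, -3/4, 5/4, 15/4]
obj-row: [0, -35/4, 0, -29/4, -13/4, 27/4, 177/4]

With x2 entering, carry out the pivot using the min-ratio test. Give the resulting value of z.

123

Ratio test on column x2 — row 1: (9/2)/(1/2) = 9; row 2: entry -1/4 ≤ 0. Minimum is 9 at row 1 (x1 leaves); pivot element 1/2.
Pivot on row 1; the obj-row RHS becomes 177/4 − (-35/4)·9 = 123.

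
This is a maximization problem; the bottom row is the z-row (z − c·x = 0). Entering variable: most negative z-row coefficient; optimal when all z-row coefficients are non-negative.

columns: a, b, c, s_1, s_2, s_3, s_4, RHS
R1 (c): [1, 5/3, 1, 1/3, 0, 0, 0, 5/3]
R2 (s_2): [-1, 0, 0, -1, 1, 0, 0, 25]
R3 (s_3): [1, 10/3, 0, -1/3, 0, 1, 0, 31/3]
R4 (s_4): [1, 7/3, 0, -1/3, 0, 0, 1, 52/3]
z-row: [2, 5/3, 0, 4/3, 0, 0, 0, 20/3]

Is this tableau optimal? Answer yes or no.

yes

Every z-row coefficient is ≥ 0, so the tableau is optimal.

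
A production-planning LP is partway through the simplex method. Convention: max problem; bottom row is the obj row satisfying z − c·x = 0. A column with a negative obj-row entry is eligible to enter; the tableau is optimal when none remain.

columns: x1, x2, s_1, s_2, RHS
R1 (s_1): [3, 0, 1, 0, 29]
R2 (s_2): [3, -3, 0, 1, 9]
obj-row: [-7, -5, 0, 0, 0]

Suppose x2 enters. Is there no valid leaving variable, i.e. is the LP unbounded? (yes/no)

yes

Every constraint-row entry in column x2 is ≤ 0, so increasing x2 is unbounded.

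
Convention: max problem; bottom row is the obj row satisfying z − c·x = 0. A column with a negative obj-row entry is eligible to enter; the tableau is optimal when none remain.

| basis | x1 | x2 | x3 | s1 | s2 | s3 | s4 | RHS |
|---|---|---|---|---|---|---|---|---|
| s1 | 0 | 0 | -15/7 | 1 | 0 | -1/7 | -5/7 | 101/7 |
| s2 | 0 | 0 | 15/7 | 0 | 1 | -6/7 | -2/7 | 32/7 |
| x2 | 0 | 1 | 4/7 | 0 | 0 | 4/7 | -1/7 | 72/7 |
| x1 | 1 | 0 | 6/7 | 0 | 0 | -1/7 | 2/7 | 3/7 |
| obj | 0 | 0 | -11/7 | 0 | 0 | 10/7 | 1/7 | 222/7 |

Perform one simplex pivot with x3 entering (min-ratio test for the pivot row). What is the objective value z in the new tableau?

Ratio test on column x3 — row 1: entry -15/7 ≤ 0; row 2: (32/7)/(15/7) = 32/15; row 3: (72/7)/(4/7) = 18; row 4: (3/7)/(6/7) = 1/2. Minimum is 1/2 at row 4 (x1 leaves); pivot element 6/7.
Pivot on row 4; the obj-row RHS becomes 222/7 − (-11/7)·(1/2) = 65/2.

65/2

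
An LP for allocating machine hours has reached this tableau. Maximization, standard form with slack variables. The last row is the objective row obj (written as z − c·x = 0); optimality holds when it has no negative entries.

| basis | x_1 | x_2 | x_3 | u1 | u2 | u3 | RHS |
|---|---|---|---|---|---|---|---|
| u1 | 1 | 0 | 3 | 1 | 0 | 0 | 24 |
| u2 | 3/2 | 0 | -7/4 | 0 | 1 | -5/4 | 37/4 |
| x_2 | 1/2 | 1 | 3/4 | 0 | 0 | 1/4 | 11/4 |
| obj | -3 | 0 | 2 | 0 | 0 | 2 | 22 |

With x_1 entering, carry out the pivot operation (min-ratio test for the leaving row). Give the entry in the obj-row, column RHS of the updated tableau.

77/2

Ratio test on column x_1 — row 1: 24/1 = 24; row 2: (37/4)/(3/2) = 37/6; row 3: (11/4)/(1/2) = 11/2. Minimum is 11/2 at row 3 (x_2 leaves); pivot element 1/2.
Divide row 3 by 1/2; eliminate column x_1 from the other rows.
obj-row update in column RHS: 22 − (-3)·(11/2) = 77/2.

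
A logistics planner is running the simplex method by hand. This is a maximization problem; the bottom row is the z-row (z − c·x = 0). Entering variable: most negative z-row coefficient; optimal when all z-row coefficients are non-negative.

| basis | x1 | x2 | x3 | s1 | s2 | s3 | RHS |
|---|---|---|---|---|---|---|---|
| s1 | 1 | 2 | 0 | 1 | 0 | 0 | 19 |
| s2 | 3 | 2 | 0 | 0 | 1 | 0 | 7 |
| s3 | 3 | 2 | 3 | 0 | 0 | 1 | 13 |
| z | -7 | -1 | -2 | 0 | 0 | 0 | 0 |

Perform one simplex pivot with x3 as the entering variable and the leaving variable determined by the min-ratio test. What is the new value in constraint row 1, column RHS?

Ratio test on column x3 — row 1: entry 0 ≤ 0; row 2: entry 0 ≤ 0; row 3: 13/3 = 13/3. Minimum is 13/3 at row 3 (s3 leaves); pivot element 3.
Divide row 3 by 3; eliminate column x3 from the other rows.
Row 1 update in column RHS: 19 − 0·(13/3) = 19.

19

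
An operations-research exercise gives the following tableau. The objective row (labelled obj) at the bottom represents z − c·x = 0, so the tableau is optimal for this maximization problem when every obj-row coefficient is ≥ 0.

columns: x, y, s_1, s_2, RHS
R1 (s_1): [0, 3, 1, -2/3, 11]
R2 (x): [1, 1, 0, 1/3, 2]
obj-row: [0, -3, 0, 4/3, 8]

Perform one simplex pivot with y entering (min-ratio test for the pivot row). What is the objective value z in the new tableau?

14

Ratio test on column y — row 1: 11/3 = 11/3; row 2: 2/1 = 2. Minimum is 2 at row 2 (x leaves); pivot element 1.
Pivot on row 2; the obj-row RHS becomes 8 − (-3)·2 = 14.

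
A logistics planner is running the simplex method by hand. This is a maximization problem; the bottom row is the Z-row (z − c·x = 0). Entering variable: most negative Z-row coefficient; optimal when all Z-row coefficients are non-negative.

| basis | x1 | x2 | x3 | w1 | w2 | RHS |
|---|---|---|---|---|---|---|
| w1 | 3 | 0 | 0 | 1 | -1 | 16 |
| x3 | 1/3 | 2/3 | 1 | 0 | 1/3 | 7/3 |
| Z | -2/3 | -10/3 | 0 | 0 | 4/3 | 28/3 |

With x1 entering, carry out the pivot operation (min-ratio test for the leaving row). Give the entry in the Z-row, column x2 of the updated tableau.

Ratio test on column x1 — row 1: 16/3 = 16/3; row 2: (7/3)/(1/3) = 7. Minimum is 16/3 at row 1 (w1 leaves); pivot element 3.
Divide row 1 by 3; eliminate column x1 from the other rows.
Z-row update in column x2: -10/3 − (-2/3)·0 = -10/3.

-10/3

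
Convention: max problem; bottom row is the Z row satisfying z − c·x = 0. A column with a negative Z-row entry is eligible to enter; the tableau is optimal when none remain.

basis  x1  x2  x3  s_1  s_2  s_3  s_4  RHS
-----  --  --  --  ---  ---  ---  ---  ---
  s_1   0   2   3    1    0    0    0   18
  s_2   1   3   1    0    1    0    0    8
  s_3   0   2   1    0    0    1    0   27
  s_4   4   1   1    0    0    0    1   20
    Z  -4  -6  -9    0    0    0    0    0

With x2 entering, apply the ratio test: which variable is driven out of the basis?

s_2

Column x2 entries and ratios — s_1: 18/2 = 9; s_2: 8/3 = 8/3; s_3: 27/2 = 27/2; s_4: 20/1 = 20.
Smallest ratio is 8/3 in the row of s_2, so s_2 leaves.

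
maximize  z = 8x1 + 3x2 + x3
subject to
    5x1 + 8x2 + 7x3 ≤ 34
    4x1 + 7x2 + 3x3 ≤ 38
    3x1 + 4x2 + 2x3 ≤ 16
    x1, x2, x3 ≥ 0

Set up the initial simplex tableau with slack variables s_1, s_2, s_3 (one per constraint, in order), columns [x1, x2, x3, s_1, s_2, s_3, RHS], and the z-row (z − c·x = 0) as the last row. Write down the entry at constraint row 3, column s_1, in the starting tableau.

0

Slack s_1 belongs to constraint 1; its column is the unit vector e_1, so the entry in row 3 is 0.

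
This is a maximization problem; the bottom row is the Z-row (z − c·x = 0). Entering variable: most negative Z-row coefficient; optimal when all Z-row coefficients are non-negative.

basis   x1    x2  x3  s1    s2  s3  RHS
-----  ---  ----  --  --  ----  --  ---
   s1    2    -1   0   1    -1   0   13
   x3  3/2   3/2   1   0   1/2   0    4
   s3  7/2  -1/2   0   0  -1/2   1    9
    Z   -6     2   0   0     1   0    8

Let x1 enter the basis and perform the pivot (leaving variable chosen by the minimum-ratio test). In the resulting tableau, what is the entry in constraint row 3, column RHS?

18/7

Ratio test on column x1 — row 1: 13/2 = 13/2; row 2: 4/(3/2) = 8/3; row 3: 9/(7/2) = 18/7. Minimum is 18/7 at row 3 (s3 leaves); pivot element 7/2.
Divide row 3 by 7/2; eliminate column x1 from the other rows.
In the new row 3, the RHS entry is the old entry divided by the pivot: 9/(7/2) = 18/7.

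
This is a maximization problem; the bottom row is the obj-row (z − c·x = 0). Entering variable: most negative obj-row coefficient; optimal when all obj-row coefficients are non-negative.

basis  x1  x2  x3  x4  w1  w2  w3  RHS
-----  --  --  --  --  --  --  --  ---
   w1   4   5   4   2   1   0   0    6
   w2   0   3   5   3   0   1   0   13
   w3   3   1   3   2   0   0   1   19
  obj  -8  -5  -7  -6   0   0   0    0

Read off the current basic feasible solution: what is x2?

0

x2 is not in the basis, so in the current basic feasible solution x2 = 0.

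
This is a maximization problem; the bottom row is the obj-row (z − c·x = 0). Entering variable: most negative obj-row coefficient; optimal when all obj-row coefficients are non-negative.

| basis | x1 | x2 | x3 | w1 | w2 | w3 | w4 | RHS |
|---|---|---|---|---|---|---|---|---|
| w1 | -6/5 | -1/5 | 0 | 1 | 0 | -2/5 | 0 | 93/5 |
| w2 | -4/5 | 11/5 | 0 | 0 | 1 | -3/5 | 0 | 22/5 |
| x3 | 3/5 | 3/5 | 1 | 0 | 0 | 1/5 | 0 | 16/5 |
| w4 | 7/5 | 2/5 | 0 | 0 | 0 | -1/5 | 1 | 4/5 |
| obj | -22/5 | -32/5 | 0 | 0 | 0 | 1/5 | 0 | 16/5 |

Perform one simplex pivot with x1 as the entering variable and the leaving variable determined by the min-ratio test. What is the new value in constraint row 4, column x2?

Ratio test on column x1 — row 1: entry -6/5 ≤ 0; row 2: entry -4/5 ≤ 0; row 3: (16/5)/(3/5) = 16/3; row 4: (4/5)/(7/5) = 4/7. Minimum is 4/7 at row 4 (w4 leaves); pivot element 7/5.
Divide row 4 by 7/5; eliminate column x1 from the other rows.
In the new row 4, the x2 entry is the old entry divided by the pivot: (2/5)/(7/5) = 2/7.

2/7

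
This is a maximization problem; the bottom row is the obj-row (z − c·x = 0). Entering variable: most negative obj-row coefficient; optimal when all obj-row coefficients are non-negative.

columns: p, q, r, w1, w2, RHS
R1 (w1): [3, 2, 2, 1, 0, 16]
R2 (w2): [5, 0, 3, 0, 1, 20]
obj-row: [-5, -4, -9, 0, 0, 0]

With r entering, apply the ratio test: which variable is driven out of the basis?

w2

Column r entries and ratios — w1: 16/2 = 8; w2: 20/3 = 20/3.
Smallest ratio is 20/3 in the row of w2, so w2 leaves.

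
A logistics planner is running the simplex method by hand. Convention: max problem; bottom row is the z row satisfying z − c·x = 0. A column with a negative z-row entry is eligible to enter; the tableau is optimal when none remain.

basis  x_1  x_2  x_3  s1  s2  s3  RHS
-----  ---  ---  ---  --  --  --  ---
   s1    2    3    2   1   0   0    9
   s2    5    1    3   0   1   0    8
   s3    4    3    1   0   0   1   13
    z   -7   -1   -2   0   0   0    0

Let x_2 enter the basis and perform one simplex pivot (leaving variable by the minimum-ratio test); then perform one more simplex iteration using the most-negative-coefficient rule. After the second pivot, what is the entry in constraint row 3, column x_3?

Ratio test on column x_2 — row 1: 9/3 = 3; row 2: 8/1 = 8; row 3: 13/3 = 13/3. Minimum is 3 at row 1 (s1 leaves); pivot element 3.
Divide row 1 by 3; eliminate column x_2 from the other rows.
Second iteration: most negative z-row entry is -19/3 in column x_1, so x_1 enters.
Ratio test on column x_1 — row 1: 3/(2/3) = 9/2; row 2: 5/(13/3) = 15/13; row 3: 4/2 = 2. Minimum is 15/13 at row 2 (s2 leaves); pivot element 13/3.
Divide row 2 by 13/3; eliminate column x_1 from the other rows.
After both pivots, the entry at constraint row 3, column x_3 is -27/13.

-27/13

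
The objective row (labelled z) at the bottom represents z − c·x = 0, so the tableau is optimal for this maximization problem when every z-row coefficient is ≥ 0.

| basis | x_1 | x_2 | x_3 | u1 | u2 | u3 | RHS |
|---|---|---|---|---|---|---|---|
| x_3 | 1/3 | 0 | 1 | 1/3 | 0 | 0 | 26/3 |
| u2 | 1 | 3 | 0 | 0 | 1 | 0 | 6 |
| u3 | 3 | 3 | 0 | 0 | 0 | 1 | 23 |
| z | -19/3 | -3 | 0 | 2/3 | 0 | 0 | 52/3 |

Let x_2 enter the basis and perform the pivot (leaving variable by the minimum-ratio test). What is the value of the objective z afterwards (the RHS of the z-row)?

Ratio test on column x_2 — row 1: entry 0 ≤ 0; row 2: 6/3 = 2; row 3: 23/3 = 23/3. Minimum is 2 at row 2 (u2 leaves); pivot element 3.
Pivot on row 2; the z-row RHS becomes 52/3 − (-3)·2 = 70/3.

70/3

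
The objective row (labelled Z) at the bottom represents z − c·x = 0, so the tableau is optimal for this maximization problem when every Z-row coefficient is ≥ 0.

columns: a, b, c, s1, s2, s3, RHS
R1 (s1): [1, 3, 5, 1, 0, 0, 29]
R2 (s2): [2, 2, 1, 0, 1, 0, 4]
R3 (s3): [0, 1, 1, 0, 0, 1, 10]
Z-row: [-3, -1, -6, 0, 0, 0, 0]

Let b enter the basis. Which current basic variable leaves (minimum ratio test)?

s2

Column b entries and ratios — s1: 29/3 = 29/3; s2: 4/2 = 2; s3: 10/1 = 10.
Smallest ratio is 2 in the row of s2, so s2 leaves.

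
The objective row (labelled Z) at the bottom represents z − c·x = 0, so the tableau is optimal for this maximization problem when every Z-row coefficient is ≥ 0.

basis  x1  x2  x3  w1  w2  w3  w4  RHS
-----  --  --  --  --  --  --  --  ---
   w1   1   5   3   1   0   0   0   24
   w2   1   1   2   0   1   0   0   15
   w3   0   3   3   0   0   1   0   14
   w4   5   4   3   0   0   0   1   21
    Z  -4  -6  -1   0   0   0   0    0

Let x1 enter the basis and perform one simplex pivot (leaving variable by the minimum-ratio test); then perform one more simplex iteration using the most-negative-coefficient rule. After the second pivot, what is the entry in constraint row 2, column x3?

6/5

Ratio test on column x1 — row 1: 24/1 = 24; row 2: 15/1 = 15; row 3: entry 0 ≤ 0; row 4: 21/5 = 21/5. Minimum is 21/5 at row 4 (w4 leaves); pivot element 5.
Divide row 4 by 5; eliminate column x1 from the other rows.
Second iteration: most negative Z-row entry is -14/5 in column x2, so x2 enters.
Ratio test on column x2 — row 1: (99/5)/(21/5) = 33/7; row 2: (54/5)/(1/5) = 54; row 3: 14/3 = 14/3; row 4: (21/5)/(4/5) = 21/4. Minimum is 14/3 at row 3 (w3 leaves); pivot element 3.
Divide row 3 by 3; eliminate column x2 from the other rows.
After both pivots, the entry at constraint row 2, column x3 is 6/5.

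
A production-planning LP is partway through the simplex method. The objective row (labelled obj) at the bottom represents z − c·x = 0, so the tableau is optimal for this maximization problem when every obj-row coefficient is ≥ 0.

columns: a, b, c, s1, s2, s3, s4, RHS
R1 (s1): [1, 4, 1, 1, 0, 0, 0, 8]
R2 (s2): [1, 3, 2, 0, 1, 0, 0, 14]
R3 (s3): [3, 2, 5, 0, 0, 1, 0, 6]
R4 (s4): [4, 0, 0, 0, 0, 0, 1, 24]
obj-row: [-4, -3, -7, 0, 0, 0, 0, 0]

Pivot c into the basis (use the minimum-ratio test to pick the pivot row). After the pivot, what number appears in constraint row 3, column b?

Ratio test on column c — row 1: 8/1 = 8; row 2: 14/2 = 7; row 3: 6/5 = 6/5; row 4: entry 0 ≤ 0. Minimum is 6/5 at row 3 (s3 leaves); pivot element 5.
Divide row 3 by 5; eliminate column c from the other rows.
In the new row 3, the b entry is the old entry divided by the pivot: 2/5 = 2/5.

2/5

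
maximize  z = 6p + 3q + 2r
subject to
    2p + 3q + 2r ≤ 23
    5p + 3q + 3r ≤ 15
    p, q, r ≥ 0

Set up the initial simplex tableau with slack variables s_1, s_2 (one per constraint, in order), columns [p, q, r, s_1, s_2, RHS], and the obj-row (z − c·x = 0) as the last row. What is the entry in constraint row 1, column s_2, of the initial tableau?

Slack s_2 belongs to constraint 2; its column is the unit vector e_2, so the entry in row 1 is 0.

0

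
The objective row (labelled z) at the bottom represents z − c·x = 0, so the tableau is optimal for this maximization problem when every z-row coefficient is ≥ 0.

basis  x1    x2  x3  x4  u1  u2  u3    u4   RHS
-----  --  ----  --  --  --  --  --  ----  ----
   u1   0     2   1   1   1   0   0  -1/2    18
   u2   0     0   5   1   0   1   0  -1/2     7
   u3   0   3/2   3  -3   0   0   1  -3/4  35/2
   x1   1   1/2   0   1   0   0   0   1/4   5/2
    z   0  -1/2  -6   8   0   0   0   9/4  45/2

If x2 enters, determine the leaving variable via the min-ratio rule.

x1

Column x2 entries and ratios — u1: 18/2 = 9; u2: 0 ≤ 0, skip; u3: (35/2)/(3/2) = 35/3; x1: (5/2)/(1/2) = 5.
Smallest ratio is 5 in the row of x1, so x1 leaves.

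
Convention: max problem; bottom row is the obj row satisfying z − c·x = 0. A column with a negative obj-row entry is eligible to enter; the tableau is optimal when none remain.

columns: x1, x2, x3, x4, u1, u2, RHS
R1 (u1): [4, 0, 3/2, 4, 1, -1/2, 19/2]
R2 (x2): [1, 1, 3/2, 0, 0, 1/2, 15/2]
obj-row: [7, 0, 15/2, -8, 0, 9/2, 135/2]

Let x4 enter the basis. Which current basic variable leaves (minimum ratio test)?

u1

Column x4 entries and ratios — u1: (19/2)/4 = 19/8; x2: 0 ≤ 0, skip.
Smallest ratio is 19/8 in the row of u1, so u1 leaves.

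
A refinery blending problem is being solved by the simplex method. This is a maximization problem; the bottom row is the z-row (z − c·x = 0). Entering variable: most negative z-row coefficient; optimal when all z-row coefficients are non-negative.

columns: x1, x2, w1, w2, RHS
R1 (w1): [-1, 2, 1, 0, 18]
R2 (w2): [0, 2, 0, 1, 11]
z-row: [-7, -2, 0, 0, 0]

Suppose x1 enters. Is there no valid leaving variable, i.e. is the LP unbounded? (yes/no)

Every constraint-row entry in column x1 is ≤ 0, so increasing x1 is unbounded.

yes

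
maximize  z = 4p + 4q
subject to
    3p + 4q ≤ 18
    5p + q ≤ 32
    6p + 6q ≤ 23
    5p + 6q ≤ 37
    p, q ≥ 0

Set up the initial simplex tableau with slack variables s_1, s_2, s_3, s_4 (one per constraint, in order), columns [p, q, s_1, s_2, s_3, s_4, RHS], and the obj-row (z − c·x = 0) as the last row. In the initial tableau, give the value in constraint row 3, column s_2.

0

Slack s_2 belongs to constraint 2; its column is the unit vector e_2, so the entry in row 3 is 0.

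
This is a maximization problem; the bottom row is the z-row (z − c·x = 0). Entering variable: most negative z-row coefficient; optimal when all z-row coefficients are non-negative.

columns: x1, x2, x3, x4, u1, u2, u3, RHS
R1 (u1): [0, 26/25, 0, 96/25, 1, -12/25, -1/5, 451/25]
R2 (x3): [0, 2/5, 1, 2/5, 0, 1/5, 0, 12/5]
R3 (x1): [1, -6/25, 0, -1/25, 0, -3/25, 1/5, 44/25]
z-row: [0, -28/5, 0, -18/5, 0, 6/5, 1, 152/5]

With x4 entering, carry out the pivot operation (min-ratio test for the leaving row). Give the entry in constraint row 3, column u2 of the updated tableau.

-1/8

Ratio test on column x4 — row 1: (451/25)/(96/25) = 451/96; row 2: (12/5)/(2/5) = 6; row 3: entry -1/25 ≤ 0. Minimum is 451/96 at row 1 (u1 leaves); pivot element 96/25.
Divide row 1 by 96/25; eliminate column x4 from the other rows.
Row 3 update in column u2: -3/25 − (-1/25)·(-1/8) = -1/8.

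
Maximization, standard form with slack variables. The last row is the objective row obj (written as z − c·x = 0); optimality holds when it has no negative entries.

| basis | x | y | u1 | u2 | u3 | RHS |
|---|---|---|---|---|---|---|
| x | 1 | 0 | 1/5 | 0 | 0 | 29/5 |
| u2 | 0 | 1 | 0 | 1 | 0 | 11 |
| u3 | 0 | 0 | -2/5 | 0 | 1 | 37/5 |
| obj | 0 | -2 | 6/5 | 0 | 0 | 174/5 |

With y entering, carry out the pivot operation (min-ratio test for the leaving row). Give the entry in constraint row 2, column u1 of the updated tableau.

Ratio test on column y — row 1: entry 0 ≤ 0; row 2: 11/1 = 11; row 3: entry 0 ≤ 0. Minimum is 11 at row 2 (u2 leaves); pivot element 1.
Divide row 2 by 1; eliminate column y from the other rows.
In the new row 2, the u1 entry is the old entry divided by the pivot: 0/1 = 0.

0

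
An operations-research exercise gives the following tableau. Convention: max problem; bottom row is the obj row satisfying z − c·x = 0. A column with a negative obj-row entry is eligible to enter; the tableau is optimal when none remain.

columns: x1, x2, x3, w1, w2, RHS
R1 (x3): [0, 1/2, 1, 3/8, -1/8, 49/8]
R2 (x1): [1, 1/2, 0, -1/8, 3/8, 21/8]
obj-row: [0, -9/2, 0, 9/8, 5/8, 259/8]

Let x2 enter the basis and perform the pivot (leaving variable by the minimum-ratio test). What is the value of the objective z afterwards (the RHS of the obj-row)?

Ratio test on column x2 — row 1: (49/8)/(1/2) = 49/4; row 2: (21/8)/(1/2) = 21/4. Minimum is 21/4 at row 2 (x1 leaves); pivot element 1/2.
Pivot on row 2; the obj-row RHS becomes 259/8 − (-9/2)·(21/4) = 56.

56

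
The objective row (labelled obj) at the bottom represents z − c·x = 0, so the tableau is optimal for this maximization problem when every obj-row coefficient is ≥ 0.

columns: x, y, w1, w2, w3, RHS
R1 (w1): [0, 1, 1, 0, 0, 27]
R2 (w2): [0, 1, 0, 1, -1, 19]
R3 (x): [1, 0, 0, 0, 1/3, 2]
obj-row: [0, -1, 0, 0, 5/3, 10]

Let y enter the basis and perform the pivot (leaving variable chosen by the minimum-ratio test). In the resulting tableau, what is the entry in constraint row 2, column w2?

1

Ratio test on column y — row 1: 27/1 = 27; row 2: 19/1 = 19; row 3: entry 0 ≤ 0. Minimum is 19 at row 2 (w2 leaves); pivot element 1.
Divide row 2 by 1; eliminate column y from the other rows.
In the new row 2, the w2 entry is the old entry divided by the pivot: 1/1 = 1.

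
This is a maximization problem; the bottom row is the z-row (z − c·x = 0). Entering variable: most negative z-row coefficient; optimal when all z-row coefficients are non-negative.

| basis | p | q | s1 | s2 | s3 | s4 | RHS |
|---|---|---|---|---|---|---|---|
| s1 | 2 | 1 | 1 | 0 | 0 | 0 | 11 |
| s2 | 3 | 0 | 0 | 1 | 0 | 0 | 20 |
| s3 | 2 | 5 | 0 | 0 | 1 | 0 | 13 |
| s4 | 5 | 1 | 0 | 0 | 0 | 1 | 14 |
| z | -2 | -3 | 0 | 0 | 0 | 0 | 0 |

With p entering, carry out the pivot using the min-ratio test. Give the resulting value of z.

Ratio test on column p — row 1: 11/2 = 11/2; row 2: 20/3 = 20/3; row 3: 13/2 = 13/2; row 4: 14/5 = 14/5. Minimum is 14/5 at row 4 (s4 leaves); pivot element 5.
Pivot on row 4; the z-row RHS becomes 0 − (-2)·(14/5) = 28/5.

28/5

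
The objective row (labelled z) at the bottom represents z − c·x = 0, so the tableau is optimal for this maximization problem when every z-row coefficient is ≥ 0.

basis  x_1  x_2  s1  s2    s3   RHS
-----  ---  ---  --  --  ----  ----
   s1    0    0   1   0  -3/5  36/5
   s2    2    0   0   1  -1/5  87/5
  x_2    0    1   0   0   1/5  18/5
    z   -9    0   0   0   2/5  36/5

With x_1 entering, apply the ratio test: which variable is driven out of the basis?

Column x_1 entries and ratios — s1: 0 ≤ 0, skip; s2: (87/5)/2 = 87/10; x_2: 0 ≤ 0, skip.
Smallest ratio is 87/10 in the row of s2, so s2 leaves.

s2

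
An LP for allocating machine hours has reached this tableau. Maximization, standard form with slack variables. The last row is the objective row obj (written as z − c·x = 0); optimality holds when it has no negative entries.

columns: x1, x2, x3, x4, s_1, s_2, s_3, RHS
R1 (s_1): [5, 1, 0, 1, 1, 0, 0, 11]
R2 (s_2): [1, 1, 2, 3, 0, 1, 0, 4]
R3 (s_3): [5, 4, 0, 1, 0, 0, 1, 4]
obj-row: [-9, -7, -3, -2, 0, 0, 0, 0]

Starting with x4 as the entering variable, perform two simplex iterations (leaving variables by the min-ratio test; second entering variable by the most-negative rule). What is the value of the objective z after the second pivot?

Ratio test on column x4 — row 1: 11/1 = 11; row 2: 4/3 = 4/3; row 3: 4/1 = 4. Minimum is 4/3 at row 2 (s_2 leaves); pivot element 3.
Pivot on row 2; the obj-row RHS becomes 0 − (-2)·(4/3) = 8/3.
Next entering variable (most negative obj-row entry -25/3): x1.
Ratio test on column x1 — row 1: (29/3)/(14/3) = 29/14; row 2: (4/3)/(1/3) = 4; row 3: (8/3)/(14/3) = 4/7. Minimum is 4/7 at row 3 (s_3 leaves); pivot element 14/3.
After the second pivot the obj-row RHS is 8/3 − (-25/3)·(4/7) = 52/7.

52/7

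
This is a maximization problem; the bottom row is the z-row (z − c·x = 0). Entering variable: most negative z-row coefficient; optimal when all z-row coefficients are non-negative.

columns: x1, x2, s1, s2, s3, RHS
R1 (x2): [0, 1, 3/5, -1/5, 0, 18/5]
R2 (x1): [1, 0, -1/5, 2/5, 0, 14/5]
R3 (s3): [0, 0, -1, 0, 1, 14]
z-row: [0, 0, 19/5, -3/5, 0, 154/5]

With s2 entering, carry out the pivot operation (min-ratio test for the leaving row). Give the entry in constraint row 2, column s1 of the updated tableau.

-1/2

Ratio test on column s2 — row 1: entry -1/5 ≤ 0; row 2: (14/5)/(2/5) = 7; row 3: entry 0 ≤ 0. Minimum is 7 at row 2 (x1 leaves); pivot element 2/5.
Divide row 2 by 2/5; eliminate column s2 from the other rows.
In the new row 2, the s1 entry is the old entry divided by the pivot: (-1/5)/(2/5) = -1/2.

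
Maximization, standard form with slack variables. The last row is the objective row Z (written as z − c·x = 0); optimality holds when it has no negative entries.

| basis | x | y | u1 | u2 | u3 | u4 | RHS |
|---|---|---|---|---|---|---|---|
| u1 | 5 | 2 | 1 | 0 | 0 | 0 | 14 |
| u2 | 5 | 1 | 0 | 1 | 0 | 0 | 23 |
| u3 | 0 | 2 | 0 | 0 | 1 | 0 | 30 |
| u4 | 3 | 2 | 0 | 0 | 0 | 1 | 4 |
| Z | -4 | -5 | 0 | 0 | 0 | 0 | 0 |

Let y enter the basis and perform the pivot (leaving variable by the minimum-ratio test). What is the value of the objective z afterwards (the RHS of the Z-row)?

Ratio test on column y — row 1: 14/2 = 7; row 2: 23/1 = 23; row 3: 30/2 = 15; row 4: 4/2 = 2. Minimum is 2 at row 4 (u4 leaves); pivot element 2.
Pivot on row 4; the Z-row RHS becomes 0 − (-5)·2 = 10.

10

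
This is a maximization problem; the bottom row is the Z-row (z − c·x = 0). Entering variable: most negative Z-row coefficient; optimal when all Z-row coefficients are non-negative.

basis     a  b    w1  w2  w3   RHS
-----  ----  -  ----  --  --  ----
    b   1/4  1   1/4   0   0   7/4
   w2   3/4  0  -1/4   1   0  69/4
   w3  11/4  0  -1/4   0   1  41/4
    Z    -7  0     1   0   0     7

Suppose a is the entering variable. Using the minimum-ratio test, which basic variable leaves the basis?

w3

Column a entries and ratios — b: (7/4)/(1/4) = 7; w2: (69/4)/(3/4) = 23; w3: (41/4)/(11/4) = 41/11.
Smallest ratio is 41/11 in the row of w3, so w3 leaves.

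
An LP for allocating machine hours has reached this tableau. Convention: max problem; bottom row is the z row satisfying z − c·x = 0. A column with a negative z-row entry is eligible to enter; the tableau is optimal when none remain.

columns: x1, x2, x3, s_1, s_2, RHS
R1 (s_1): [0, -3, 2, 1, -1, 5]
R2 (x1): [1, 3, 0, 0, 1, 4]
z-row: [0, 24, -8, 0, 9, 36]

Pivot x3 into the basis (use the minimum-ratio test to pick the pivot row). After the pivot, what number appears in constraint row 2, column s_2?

Ratio test on column x3 — row 1: 5/2 = 5/2; row 2: entry 0 ≤ 0. Minimum is 5/2 at row 1 (s_1 leaves); pivot element 2.
Divide row 1 by 2; eliminate column x3 from the other rows.
Row 2 update in column s_2: 1 − 0·(-1/2) = 1.

1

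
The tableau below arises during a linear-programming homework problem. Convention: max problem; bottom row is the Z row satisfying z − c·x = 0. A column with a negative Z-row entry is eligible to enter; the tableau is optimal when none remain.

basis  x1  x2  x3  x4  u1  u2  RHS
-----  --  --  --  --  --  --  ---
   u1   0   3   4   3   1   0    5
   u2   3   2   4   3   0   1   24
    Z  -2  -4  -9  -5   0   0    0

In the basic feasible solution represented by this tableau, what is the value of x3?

x3 is not in the basis, so in the current basic feasible solution x3 = 0.

0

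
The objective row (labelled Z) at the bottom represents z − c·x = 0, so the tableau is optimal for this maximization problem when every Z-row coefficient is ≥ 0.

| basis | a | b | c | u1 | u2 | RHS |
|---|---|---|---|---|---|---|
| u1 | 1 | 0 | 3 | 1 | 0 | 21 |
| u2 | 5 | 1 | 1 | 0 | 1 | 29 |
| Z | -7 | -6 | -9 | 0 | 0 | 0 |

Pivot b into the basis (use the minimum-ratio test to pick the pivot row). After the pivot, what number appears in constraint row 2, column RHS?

29

Ratio test on column b — row 1: entry 0 ≤ 0; row 2: 29/1 = 29. Minimum is 29 at row 2 (u2 leaves); pivot element 1.
Divide row 2 by 1; eliminate column b from the other rows.
In the new row 2, the RHS entry is the old entry divided by the pivot: 29/1 = 29.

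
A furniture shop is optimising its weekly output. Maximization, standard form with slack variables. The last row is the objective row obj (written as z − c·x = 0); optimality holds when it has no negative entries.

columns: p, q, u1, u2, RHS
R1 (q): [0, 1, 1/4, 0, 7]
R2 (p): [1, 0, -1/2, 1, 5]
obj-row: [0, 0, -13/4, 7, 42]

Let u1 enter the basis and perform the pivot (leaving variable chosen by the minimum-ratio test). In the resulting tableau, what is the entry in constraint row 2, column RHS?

Ratio test on column u1 — row 1: 7/(1/4) = 28; row 2: entry -1/2 ≤ 0. Minimum is 28 at row 1 (q leaves); pivot element 1/4.
Divide row 1 by 1/4; eliminate column u1 from the other rows.
Row 2 update in column RHS: 5 − (-1/2)·28 = 19.

19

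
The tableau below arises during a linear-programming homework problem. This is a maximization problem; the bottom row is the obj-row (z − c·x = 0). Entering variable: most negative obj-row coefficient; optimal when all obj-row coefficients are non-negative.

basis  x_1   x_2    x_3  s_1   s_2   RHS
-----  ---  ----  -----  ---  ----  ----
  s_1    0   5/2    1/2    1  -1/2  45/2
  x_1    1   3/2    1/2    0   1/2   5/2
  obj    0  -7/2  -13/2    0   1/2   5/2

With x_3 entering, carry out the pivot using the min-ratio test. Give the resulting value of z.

Ratio test on column x_3 — row 1: (45/2)/(1/2) = 45; row 2: (5/2)/(1/2) = 5. Minimum is 5 at row 2 (x_1 leaves); pivot element 1/2.
Pivot on row 2; the obj-row RHS becomes 5/2 − (-13/2)·5 = 35.

35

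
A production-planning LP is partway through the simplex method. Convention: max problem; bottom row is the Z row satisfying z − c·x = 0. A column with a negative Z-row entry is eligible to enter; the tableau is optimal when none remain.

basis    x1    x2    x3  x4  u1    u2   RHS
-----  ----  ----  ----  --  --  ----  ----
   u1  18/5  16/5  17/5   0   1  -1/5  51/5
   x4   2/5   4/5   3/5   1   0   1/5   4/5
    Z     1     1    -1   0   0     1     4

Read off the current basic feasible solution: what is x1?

0

x1 is not in the basis, so in the current basic feasible solution x1 = 0.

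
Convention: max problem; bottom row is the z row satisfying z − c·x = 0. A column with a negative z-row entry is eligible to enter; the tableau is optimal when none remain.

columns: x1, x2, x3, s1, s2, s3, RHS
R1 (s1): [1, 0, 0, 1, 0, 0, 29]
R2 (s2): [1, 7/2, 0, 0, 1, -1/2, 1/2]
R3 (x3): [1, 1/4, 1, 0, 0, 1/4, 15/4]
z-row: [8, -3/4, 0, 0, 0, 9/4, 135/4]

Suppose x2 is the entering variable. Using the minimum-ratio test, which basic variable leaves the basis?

s2

Column x2 entries and ratios — s1: 0 ≤ 0, skip; s2: (1/2)/(7/2) = 1/7; x3: (15/4)/(1/4) = 15.
Smallest ratio is 1/7 in the row of s2, so s2 leaves.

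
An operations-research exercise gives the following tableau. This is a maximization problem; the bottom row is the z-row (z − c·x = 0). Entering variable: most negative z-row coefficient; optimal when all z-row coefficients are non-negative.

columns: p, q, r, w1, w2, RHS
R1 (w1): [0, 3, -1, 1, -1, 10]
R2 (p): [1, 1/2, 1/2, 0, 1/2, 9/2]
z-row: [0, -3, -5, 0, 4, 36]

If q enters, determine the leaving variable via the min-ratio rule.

w1

Column q entries and ratios — w1: 10/3 = 10/3; p: (9/2)/(1/2) = 9.
Smallest ratio is 10/3 in the row of w1, so w1 leaves.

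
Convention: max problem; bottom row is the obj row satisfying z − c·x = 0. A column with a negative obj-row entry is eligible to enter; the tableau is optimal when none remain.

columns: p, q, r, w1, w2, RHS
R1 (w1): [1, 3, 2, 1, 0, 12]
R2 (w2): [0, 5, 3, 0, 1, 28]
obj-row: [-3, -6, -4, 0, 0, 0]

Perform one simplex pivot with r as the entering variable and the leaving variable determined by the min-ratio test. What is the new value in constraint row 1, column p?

Ratio test on column r — row 1: 12/2 = 6; row 2: 28/3 = 28/3. Minimum is 6 at row 1 (w1 leaves); pivot element 2.
Divide row 1 by 2; eliminate column r from the other rows.
In the new row 1, the p entry is the old entry divided by the pivot: 1/2 = 1/2.

1/2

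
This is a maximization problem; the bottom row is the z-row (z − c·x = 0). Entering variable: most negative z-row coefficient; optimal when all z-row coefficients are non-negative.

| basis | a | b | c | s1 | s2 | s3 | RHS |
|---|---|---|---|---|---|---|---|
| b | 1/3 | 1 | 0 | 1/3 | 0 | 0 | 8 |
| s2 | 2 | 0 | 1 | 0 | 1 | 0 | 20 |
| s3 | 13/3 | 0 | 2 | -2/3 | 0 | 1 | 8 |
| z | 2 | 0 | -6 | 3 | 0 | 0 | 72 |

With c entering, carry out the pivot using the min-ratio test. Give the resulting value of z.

96

Ratio test on column c — row 1: entry 0 ≤ 0; row 2: 20/1 = 20; row 3: 8/2 = 4. Minimum is 4 at row 3 (s3 leaves); pivot element 2.
Pivot on row 3; the z-row RHS becomes 72 − (-6)·4 = 96.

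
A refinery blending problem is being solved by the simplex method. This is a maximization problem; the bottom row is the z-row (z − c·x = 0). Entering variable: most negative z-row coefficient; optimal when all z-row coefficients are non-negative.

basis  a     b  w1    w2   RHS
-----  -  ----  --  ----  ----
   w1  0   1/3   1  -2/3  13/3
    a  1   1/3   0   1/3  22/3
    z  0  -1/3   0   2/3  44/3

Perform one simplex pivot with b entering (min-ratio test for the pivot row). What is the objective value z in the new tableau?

Ratio test on column b — row 1: (13/3)/(1/3) = 13; row 2: (22/3)/(1/3) = 22. Minimum is 13 at row 1 (w1 leaves); pivot element 1/3.
Pivot on row 1; the z-row RHS becomes 44/3 − (-1/3)·13 = 19.

19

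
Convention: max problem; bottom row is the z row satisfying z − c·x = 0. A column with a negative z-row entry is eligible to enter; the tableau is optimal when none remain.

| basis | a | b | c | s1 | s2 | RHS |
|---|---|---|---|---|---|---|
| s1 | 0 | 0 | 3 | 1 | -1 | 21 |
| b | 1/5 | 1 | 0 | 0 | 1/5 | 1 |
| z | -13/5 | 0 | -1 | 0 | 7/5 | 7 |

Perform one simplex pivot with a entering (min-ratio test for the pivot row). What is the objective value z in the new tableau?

Ratio test on column a — row 1: entry 0 ≤ 0; row 2: 1/(1/5) = 5. Minimum is 5 at row 2 (b leaves); pivot element 1/5.
Pivot on row 2; the z-row RHS becomes 7 − (-13/5)·5 = 20.

20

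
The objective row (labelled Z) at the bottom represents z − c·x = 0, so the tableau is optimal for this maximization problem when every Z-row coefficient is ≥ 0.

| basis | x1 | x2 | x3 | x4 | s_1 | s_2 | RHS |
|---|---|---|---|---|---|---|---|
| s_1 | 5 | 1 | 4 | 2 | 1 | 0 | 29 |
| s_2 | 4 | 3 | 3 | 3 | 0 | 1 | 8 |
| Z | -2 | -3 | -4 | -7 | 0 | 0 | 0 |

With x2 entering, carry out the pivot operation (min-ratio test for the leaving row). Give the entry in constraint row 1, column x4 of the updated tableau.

1

Ratio test on column x2 — row 1: 29/1 = 29; row 2: 8/3 = 8/3. Minimum is 8/3 at row 2 (s_2 leaves); pivot element 3.
Divide row 2 by 3; eliminate column x2 from the other rows.
Row 1 update in column x4: 2 − 1·1 = 1.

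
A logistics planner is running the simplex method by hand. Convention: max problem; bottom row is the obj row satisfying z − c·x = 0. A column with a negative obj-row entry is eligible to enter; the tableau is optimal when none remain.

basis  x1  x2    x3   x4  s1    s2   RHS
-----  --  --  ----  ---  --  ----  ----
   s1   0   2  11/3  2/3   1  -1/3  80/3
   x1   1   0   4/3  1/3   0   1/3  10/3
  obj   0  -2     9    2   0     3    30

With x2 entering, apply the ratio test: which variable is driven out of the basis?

s1

Column x2 entries and ratios — s1: (80/3)/2 = 40/3; x1: 0 ≤ 0, skip.
Smallest ratio is 40/3 in the row of s1, so s1 leaves.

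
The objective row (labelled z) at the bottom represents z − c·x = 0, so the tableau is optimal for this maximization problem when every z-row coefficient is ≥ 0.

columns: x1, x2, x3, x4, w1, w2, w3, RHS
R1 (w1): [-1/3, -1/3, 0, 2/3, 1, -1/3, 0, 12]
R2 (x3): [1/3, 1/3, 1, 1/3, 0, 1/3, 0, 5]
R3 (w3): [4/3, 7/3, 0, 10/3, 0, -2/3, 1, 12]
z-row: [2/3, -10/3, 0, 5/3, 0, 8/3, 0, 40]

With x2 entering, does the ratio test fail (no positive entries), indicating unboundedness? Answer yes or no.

no

Column x2 has positive entries in row(s) 2, 3, so the ratio test bounds it — not unbounded.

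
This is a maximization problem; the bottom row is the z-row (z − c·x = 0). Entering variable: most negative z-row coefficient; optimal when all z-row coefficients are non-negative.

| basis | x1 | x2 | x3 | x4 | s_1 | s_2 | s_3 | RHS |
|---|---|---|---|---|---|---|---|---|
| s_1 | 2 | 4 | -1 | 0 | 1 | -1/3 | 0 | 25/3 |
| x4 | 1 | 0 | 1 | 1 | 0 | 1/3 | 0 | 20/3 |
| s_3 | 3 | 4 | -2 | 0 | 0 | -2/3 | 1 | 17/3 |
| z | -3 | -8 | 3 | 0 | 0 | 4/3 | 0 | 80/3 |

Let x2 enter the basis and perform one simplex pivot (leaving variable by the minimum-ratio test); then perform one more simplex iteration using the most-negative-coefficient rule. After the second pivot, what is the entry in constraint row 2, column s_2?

Ratio test on column x2 — row 1: (25/3)/4 = 25/12; row 2: entry 0 ≤ 0; row 3: (17/3)/4 = 17/12. Minimum is 17/12 at row 3 (s_3 leaves); pivot element 4.
Divide row 3 by 4; eliminate column x2 from the other rows.
Second iteration: most negative z-row entry is -1 in column x3, so x3 enters.
Ratio test on column x3 — row 1: (8/3)/1 = 8/3; row 2: (20/3)/1 = 20/3; row 3: entry -1/2 ≤ 0. Minimum is 8/3 at row 1 (s_1 leaves); pivot element 1.
Divide row 1 by 1; eliminate column x3 from the other rows.
After both pivots, the entry at constraint row 2, column s_2 is 0.

0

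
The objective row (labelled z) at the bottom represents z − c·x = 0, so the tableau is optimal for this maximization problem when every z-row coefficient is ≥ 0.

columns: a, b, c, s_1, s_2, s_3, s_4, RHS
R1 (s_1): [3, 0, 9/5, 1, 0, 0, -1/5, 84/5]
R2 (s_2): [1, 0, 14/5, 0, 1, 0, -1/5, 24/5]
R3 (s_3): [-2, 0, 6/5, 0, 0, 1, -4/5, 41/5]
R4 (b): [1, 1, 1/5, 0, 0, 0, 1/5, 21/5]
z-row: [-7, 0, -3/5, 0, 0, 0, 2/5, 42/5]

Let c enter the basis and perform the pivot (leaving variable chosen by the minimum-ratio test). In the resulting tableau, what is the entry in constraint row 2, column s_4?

-1/14

Ratio test on column c — row 1: (84/5)/(9/5) = 28/3; row 2: (24/5)/(14/5) = 12/7; row 3: (41/5)/(6/5) = 41/6; row 4: (21/5)/(1/5) = 21. Minimum is 12/7 at row 2 (s_2 leaves); pivot element 14/5.
Divide row 2 by 14/5; eliminate column c from the other rows.
In the new row 2, the s_4 entry is the old entry divided by the pivot: (-1/5)/(14/5) = -1/14.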